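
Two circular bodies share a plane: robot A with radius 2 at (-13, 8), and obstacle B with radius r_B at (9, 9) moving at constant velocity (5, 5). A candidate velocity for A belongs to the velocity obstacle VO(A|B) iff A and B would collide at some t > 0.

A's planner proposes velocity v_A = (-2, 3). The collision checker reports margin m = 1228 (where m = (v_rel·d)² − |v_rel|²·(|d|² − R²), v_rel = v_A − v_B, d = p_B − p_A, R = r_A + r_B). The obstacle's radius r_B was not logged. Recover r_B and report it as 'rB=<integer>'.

m = 1228
d = (22, 1);  v_rel = (-7, -2),  |v_rel|² = 53
v_rel×d = (-7)·(1) − (-2)·(22) = 37
since m = R²·53 − 37²:  R² = (1369 + 1228) / 53 = 49
R = √49 = 7  ⇒  r_B = 7 − 2 = 5

rB=5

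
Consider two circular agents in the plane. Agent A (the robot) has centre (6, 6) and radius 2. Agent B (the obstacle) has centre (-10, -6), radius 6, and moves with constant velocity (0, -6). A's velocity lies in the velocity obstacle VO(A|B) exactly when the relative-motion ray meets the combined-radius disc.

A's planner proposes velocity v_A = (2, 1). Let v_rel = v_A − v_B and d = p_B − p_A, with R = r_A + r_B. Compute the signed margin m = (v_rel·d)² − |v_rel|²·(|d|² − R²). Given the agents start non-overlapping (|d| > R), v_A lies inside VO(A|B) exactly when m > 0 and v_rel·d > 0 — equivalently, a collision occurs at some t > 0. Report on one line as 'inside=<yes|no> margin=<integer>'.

d = (-16, -12),  |d|² = 400;  R = 2+6 = 8,  c = 400−8² = 336
v_rel = (2, 7),  |v_rel|² = 53;  v_rel·d = (2)·(-16) + (7)·(-12) = -116
53·t² + 232·t + 336 = 0  ⇒  m = (-116)² − 53·336 = -4352
m = -4352 < 0,  v_rel·d = -116 < 0  ⇒  outside

inside=no margin=-4352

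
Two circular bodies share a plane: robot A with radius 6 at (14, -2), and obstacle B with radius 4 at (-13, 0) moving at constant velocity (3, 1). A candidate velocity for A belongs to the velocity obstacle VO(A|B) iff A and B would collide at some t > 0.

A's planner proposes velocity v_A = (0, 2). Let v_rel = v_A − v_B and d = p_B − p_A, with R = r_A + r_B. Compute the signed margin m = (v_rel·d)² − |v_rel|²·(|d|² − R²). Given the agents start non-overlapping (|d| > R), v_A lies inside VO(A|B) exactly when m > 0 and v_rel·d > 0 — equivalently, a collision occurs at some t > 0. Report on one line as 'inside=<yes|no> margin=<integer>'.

d = (-27, 2),  |d|² = 733;  R = 6+4 = 10,  c = 733−10² = 633
v_rel = (-3, 1),  |v_rel|² = 10;  v_rel·d = (-3)·(-27) + (1)·(2) = 83
10·t² − 166·t + 633 = 0  ⇒  m = 83² − 10·633 = 559
m = 559 > 0,  v_rel·d = 83 > 0  ⇒  inside

inside=yes margin=559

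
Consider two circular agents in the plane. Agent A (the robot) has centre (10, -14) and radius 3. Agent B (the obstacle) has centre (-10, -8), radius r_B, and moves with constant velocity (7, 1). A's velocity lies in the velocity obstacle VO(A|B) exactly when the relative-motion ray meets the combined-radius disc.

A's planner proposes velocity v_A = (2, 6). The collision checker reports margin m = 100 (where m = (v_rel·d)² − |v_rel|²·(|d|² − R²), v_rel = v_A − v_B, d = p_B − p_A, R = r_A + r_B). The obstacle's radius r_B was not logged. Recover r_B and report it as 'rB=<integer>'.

m = 100
d = (-20, 6);  v_rel = (-5, 5),  |v_rel|² = 50
v_rel×d = (-5)·(6) − (5)·(-20) = 70
since m = R²·50 − 70²:  R² = (4900 + 100) / 50 = 100
R = √100 = 10  ⇒  r_B = 10 − 3 = 7

rB=7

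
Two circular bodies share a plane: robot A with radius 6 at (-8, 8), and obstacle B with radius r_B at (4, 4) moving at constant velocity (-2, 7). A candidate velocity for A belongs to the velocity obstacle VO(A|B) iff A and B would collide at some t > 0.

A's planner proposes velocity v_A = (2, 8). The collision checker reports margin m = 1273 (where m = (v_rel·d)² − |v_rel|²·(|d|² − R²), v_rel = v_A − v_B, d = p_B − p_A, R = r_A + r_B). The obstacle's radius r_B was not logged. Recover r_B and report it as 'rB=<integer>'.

m = 1273
d = (12, -4);  v_rel = (4, 1),  |v_rel|² = 17
v_rel×d = (4)·(-4) − (1)·(12) = -28
since m = R²·17 − (-28)²:  R² = (784 + 1273) / 17 = 121
R = √121 = 11  ⇒  r_B = 11 − 6 = 5

rB=5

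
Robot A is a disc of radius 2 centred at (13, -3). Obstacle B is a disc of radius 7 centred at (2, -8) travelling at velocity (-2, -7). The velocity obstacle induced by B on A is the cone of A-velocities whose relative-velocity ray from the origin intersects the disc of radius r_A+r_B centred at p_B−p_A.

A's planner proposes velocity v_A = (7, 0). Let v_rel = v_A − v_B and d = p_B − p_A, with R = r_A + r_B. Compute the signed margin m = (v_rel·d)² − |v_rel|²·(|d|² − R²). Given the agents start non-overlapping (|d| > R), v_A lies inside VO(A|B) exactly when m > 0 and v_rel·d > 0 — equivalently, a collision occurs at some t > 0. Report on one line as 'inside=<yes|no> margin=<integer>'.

d = (-11, -5),  |d|² = 146;  R = 2+7 = 9,  c = 146−9² = 65
v_rel = (9, 7),  |v_rel|² = 130;  v_rel·d = (9)·(-11) + (7)·(-5) = -134
130·t² + 268·t + 65 = 0  ⇒  m = (-134)² − 130·65 = 9506
m = 9506 > 0,  v_rel·d = -134 < 0  ⇒  outside

inside=no margin=9506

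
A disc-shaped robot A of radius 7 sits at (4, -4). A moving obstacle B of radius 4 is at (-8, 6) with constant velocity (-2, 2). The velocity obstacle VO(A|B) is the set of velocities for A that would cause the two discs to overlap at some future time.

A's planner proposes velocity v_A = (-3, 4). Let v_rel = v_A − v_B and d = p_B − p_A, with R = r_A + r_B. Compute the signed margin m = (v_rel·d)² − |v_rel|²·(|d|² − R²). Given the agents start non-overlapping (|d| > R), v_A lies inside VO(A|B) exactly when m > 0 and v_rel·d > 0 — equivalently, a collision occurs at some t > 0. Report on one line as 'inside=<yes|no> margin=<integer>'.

d = (-12, 10),  |d|² = 244;  R = 7+4 = 11,  c = 244−11² = 123
v_rel = (-1, 2),  |v_rel|² = 5;  v_rel·d = (-1)·(-12) + (2)·(10) = 32
5·t² − 64·t + 123 = 0  ⇒  m = 32² − 5·123 = 409
m = 409 > 0,  v_rel·d = 32 > 0  ⇒  inside

inside=yes margin=409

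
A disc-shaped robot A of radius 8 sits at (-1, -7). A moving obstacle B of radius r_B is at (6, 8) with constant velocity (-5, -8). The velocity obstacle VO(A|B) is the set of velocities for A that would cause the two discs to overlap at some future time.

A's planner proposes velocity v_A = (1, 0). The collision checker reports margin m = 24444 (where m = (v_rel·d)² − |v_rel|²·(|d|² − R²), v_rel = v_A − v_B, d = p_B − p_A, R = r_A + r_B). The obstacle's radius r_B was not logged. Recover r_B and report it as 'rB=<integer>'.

m = 24444
d = (7, 15);  v_rel = (6, 8),  |v_rel|² = 100
v_rel×d = (6)·(15) − (8)·(7) = 34
since m = R²·100 − 34²:  R² = (1156 + 24444) / 100 = 256
R = √256 = 16  ⇒  r_B = 16 − 8 = 8

rB=8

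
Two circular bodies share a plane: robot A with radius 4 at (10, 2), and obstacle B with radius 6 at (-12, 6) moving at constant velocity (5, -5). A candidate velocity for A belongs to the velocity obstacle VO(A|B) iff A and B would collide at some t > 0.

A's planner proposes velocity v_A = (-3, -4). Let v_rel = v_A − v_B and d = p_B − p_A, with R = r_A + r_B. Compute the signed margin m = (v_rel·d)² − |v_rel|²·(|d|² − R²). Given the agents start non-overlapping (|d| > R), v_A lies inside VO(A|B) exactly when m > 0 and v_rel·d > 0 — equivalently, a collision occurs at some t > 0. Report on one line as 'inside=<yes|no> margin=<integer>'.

d = (-22, 4),  |d|² = 500;  R = 4+6 = 10,  c = 500−10² = 400
v_rel = (-8, 1),  |v_rel|² = 65;  v_rel·d = (-8)·(-22) + (1)·(4) = 180
65·t² − 360·t + 400 = 0  ⇒  m = 180² − 65·400 = 6400
m = 6400 > 0,  v_rel·d = 180 > 0  ⇒  inside

inside=yes margin=6400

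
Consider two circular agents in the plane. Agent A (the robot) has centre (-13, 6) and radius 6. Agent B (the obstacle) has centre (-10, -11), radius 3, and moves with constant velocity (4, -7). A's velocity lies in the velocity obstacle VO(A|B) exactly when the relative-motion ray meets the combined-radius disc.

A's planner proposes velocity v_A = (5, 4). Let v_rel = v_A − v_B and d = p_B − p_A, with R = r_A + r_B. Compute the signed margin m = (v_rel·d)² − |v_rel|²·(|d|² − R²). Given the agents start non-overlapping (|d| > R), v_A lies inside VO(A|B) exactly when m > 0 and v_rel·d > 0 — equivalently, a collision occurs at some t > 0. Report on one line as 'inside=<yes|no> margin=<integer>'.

d = (3, -17),  |d|² = 298;  R = 6+3 = 9,  c = 298−9² = 217
v_rel = (1, 11),  |v_rel|² = 122;  v_rel·d = (1)·(3) + (11)·(-17) = -184
122·t² + 368·t + 217 = 0  ⇒  m = (-184)² − 122·217 = 7382
m = 7382 > 0,  v_rel·d = -184 < 0  ⇒  outside

inside=no margin=7382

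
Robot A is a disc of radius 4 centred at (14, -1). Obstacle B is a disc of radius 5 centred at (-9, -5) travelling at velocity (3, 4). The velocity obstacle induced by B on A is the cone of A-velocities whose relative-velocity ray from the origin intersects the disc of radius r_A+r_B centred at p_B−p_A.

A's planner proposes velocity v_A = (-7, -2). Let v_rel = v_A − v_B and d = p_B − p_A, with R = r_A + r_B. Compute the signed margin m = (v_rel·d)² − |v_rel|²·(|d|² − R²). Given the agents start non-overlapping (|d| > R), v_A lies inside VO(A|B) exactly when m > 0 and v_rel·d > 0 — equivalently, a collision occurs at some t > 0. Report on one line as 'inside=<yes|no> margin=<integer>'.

d = (-23, -4),  |d|² = 545;  R = 4+5 = 9,  c = 545−9² = 464
v_rel = (-10, -6),  |v_rel|² = 136;  v_rel·d = (-10)·(-23) + (-6)·(-4) = 254
136·t² − 508·t + 464 = 0  ⇒  m = 254² − 136·464 = 1412
m = 1412 > 0,  v_rel·d = 254 > 0  ⇒  inside

inside=yes margin=1412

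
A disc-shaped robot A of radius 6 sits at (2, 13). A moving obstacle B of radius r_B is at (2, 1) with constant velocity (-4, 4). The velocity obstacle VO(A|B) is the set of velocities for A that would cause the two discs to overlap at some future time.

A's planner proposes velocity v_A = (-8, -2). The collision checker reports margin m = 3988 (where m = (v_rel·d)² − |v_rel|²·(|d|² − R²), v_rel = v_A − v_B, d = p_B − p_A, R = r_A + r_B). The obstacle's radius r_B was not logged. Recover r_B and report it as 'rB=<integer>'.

m = 3988
d = (0, -12);  v_rel = (-4, -6),  |v_rel|² = 52
v_rel×d = (-4)·(-12) − (-6)·(0) = 48
since m = R²·52 − 48²:  R² = (2304 + 3988) / 52 = 121
R = √121 = 11  ⇒  r_B = 11 − 6 = 5

rB=5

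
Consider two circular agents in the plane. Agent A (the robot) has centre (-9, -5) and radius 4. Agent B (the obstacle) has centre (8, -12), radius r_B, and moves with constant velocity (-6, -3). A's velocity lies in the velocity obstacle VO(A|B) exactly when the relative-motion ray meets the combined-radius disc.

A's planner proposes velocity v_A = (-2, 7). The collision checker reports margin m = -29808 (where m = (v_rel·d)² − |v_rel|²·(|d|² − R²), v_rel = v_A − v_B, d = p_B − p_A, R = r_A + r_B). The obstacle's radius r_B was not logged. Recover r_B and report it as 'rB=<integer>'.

m = -29808
d = (17, -7);  v_rel = (4, 10),  |v_rel|² = 116
v_rel×d = (4)·(-7) − (10)·(17) = -198
since m = R²·116 − (-198)²:  R² = (39204 + -29808) / 116 = 81
R = √81 = 9  ⇒  r_B = 9 − 4 = 5

rB=5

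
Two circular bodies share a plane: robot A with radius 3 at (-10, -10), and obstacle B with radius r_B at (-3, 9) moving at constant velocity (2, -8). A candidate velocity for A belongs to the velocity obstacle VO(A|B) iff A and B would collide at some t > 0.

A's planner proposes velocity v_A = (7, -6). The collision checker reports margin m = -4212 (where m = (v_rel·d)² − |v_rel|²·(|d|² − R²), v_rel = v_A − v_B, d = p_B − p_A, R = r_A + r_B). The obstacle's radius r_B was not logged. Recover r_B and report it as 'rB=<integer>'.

m = -4212
d = (7, 19);  v_rel = (5, 2),  |v_rel|² = 29
v_rel×d = (5)·(19) − (2)·(7) = 81
since m = R²·29 − 81²:  R² = (6561 + -4212) / 29 = 81
R = √81 = 9  ⇒  r_B = 9 − 3 = 6

rB=6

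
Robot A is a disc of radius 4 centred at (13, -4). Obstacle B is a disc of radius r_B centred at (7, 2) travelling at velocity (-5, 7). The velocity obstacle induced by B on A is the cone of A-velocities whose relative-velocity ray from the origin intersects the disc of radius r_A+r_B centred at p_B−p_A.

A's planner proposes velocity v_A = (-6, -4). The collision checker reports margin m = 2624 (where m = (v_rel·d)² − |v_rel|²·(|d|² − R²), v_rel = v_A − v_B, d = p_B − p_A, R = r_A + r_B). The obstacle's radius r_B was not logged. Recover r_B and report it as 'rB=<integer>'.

m = 2624
d = (-6, 6);  v_rel = (-1, -11),  |v_rel|² = 122
v_rel×d = (-1)·(6) − (-11)·(-6) = -72
since m = R²·122 − (-72)²:  R² = (5184 + 2624) / 122 = 64
R = √64 = 8  ⇒  r_B = 8 − 4 = 4

rB=4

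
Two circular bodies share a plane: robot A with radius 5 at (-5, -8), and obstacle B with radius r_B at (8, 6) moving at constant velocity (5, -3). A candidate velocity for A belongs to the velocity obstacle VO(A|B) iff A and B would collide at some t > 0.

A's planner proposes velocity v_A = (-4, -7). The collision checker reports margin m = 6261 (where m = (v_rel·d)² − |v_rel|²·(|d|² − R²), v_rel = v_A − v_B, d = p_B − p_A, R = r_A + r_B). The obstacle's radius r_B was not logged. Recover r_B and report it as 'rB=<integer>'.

m = 6261
d = (13, 14);  v_rel = (-9, -4),  |v_rel|² = 97
v_rel×d = (-9)·(14) − (-4)·(13) = -74
since m = R²·97 − (-74)²:  R² = (5476 + 6261) / 97 = 121
R = √121 = 11  ⇒  r_B = 11 − 5 = 6

rB=6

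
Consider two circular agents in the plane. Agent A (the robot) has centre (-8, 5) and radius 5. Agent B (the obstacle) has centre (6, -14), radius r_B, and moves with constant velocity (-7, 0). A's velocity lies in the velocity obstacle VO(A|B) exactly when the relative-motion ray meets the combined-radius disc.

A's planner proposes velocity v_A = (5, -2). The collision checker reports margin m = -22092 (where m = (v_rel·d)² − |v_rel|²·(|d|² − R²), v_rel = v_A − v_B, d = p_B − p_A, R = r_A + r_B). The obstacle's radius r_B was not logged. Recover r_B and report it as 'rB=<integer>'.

m = -22092
d = (14, -19);  v_rel = (12, -2),  |v_rel|² = 148
v_rel×d = (12)·(-19) − (-2)·(14) = -200
since m = R²·148 − (-200)²:  R² = (40000 + -22092) / 148 = 121
R = √121 = 11  ⇒  r_B = 11 − 5 = 6

rB=6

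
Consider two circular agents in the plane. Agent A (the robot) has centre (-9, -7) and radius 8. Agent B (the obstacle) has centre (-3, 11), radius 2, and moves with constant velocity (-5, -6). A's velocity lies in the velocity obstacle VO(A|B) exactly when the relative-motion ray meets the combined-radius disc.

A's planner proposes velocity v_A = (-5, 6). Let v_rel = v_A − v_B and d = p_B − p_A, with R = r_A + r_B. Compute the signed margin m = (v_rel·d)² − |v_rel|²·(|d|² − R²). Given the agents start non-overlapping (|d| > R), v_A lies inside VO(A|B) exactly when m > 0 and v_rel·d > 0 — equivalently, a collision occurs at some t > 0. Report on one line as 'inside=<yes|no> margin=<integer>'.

d = (6, 18),  |d|² = 360;  R = 8+2 = 10,  c = 360−10² = 260
v_rel = (0, 12),  |v_rel|² = 144;  v_rel·d = (0)·(6) + (12)·(18) = 216
144·t² − 432·t + 260 = 0  ⇒  m = 216² − 144·260 = 9216
m = 9216 > 0,  v_rel·d = 216 > 0  ⇒  inside

inside=yes margin=9216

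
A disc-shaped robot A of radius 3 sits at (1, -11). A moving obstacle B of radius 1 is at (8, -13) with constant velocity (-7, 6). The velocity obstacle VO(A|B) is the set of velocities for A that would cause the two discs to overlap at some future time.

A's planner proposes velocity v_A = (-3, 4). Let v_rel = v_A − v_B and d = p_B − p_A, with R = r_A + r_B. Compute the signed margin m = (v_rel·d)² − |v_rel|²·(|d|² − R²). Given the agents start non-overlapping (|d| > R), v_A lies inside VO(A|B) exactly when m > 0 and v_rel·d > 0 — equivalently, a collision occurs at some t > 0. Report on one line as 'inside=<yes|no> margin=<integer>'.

d = (7, -2),  |d|² = 53;  R = 3+1 = 4,  c = 53−4² = 37
v_rel = (4, -2),  |v_rel|² = 20;  v_rel·d = (4)·(7) + (-2)·(-2) = 32
20·t² − 64·t + 37 = 0  ⇒  m = 32² − 20·37 = 284
m = 284 > 0,  v_rel·d = 32 > 0  ⇒  inside

inside=yes margin=284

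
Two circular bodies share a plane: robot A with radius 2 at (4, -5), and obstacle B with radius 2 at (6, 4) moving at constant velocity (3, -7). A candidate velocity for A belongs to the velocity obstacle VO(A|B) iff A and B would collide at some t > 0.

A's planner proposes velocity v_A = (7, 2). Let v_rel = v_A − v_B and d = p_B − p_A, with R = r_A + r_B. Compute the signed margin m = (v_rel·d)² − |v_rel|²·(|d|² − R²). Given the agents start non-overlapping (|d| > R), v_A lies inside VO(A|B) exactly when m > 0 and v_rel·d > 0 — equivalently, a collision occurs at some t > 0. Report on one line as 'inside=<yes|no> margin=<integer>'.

d = (2, 9),  |d|² = 85;  R = 2+2 = 4,  c = 85−4² = 69
v_rel = (4, 9),  |v_rel|² = 97;  v_rel·d = (4)·(2) + (9)·(9) = 89
97·t² − 178·t + 69 = 0  ⇒  m = 89² − 97·69 = 1228
m = 1228 > 0,  v_rel·d = 89 > 0  ⇒  inside

inside=yes margin=1228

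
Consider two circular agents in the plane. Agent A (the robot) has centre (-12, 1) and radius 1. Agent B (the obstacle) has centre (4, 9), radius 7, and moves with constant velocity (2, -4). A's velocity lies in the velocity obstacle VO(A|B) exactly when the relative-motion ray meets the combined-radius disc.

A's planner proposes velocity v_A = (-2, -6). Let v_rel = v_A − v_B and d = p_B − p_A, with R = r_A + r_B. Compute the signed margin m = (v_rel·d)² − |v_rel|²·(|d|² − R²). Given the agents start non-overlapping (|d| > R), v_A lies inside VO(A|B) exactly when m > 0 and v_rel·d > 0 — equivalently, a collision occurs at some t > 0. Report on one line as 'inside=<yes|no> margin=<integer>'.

d = (16, 8),  |d|² = 320;  R = 1+7 = 8,  c = 320−8² = 256
v_rel = (-4, -2),  |v_rel|² = 20;  v_rel·d = (-4)·(16) + (-2)·(8) = -80
20·t² + 160·t + 256 = 0  ⇒  m = (-80)² − 20·256 = 1280
m = 1280 > 0,  v_rel·d = -80 < 0  ⇒  outside

inside=no margin=1280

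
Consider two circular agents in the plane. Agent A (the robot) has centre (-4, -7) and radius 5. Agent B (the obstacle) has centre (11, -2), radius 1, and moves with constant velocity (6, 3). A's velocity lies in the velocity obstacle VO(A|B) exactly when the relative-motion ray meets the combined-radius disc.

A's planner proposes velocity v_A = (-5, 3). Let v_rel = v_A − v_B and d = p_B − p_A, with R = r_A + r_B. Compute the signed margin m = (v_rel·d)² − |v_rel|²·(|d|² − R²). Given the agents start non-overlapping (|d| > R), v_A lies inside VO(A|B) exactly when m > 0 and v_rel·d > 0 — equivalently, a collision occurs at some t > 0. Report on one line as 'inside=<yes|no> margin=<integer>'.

d = (15, 5),  |d|² = 250;  R = 5+1 = 6,  c = 250−6² = 214
v_rel = (-11, 0),  |v_rel|² = 121;  v_rel·d = (-11)·(15) + (0)·(5) = -165
121·t² + 330·t + 214 = 0  ⇒  m = (-165)² − 121·214 = 1331
m = 1331 > 0,  v_rel·d = -165 < 0  ⇒  outside

inside=no margin=1331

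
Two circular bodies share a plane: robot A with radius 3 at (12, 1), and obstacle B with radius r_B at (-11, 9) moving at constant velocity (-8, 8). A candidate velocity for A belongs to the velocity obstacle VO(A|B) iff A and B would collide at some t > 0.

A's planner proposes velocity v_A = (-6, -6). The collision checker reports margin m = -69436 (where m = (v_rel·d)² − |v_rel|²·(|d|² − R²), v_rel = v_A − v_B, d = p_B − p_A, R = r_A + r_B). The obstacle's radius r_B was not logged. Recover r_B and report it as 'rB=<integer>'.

m = -69436
d = (-23, 8);  v_rel = (2, -14),  |v_rel|² = 200
v_rel×d = (2)·(8) − (-14)·(-23) = -306
since m = R²·200 − (-306)²:  R² = (93636 + -69436) / 200 = 121
R = √121 = 11  ⇒  r_B = 11 − 3 = 8

rB=8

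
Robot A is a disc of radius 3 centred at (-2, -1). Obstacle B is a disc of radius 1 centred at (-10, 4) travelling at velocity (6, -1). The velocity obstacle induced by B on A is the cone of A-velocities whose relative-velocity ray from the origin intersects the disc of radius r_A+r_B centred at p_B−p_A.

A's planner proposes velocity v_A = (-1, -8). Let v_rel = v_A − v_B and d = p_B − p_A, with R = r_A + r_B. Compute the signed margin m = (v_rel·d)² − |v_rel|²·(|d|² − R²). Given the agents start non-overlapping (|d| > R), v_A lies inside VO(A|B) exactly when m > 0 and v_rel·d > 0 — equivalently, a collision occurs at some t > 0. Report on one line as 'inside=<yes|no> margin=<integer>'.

d = (-8, 5),  |d|² = 89;  R = 3+1 = 4,  c = 89−4² = 73
v_rel = (-7, -7),  |v_rel|² = 98;  v_rel·d = (-7)·(-8) + (-7)·(5) = 21
98·t² − 42·t + 73 = 0  ⇒  m = 21² − 98·73 = -6713
m = -6713 < 0,  v_rel·d = 21 > 0  ⇒  outside

inside=no margin=-6713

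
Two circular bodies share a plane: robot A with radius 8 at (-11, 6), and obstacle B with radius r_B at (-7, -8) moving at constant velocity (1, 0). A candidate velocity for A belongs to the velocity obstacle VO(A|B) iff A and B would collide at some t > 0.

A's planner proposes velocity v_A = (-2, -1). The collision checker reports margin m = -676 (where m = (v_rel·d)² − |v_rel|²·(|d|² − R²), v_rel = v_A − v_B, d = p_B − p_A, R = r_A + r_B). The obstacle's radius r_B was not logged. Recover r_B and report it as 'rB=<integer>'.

m = -676
d = (4, -14);  v_rel = (-3, -1),  |v_rel|² = 10
v_rel×d = (-3)·(-14) − (-1)·(4) = 46
since m = R²·10 − 46²:  R² = (2116 + -676) / 10 = 144
R = √144 = 12  ⇒  r_B = 12 − 8 = 4

rB=4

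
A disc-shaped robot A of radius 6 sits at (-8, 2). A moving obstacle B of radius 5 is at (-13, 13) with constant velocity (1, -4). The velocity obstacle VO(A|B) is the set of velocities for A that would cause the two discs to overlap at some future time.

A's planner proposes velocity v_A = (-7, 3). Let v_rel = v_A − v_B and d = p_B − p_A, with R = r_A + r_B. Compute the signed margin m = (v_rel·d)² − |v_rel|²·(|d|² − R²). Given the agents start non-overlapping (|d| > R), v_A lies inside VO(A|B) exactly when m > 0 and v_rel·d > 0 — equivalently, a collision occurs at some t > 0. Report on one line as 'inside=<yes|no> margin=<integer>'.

d = (-5, 11),  |d|² = 146;  R = 6+5 = 11,  c = 146−11² = 25
v_rel = (-8, 7),  |v_rel|² = 113;  v_rel·d = (-8)·(-5) + (7)·(11) = 117
113·t² − 234·t + 25 = 0  ⇒  m = 117² − 113·25 = 10864
m = 10864 > 0,  v_rel·d = 117 > 0  ⇒  inside

inside=yes margin=10864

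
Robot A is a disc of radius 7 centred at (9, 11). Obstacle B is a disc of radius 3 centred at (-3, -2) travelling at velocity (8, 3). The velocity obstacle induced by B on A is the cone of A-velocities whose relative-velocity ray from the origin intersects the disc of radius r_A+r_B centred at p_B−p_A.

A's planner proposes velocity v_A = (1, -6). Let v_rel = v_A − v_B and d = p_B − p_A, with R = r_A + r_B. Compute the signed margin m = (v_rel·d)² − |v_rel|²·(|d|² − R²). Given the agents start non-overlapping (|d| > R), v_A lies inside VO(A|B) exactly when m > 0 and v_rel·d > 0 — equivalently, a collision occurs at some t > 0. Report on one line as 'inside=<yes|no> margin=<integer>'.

d = (-12, -13),  |d|² = 313;  R = 7+3 = 10,  c = 313−10² = 213
v_rel = (-7, -9),  |v_rel|² = 130;  v_rel·d = (-7)·(-12) + (-9)·(-13) = 201
130·t² − 402·t + 213 = 0  ⇒  m = 201² − 130·213 = 12711
m = 12711 > 0,  v_rel·d = 201 > 0  ⇒  inside

inside=yes margin=12711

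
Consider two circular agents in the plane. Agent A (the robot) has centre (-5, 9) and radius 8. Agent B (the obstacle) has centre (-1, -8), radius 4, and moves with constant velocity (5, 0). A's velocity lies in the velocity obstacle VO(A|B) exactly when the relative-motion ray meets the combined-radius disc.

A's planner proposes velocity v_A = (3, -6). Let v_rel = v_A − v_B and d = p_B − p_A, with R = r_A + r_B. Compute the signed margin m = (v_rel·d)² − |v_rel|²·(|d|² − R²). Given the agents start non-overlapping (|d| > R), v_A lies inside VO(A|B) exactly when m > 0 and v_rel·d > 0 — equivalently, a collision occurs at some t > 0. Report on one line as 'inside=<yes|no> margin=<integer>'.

d = (4, -17),  |d|² = 305;  R = 8+4 = 12,  c = 305−12² = 161
v_rel = (-2, -6),  |v_rel|² = 40;  v_rel·d = (-2)·(4) + (-6)·(-17) = 94
40·t² − 188·t + 161 = 0  ⇒  m = 94² − 40·161 = 2396
m = 2396 > 0,  v_rel·d = 94 > 0  ⇒  inside

inside=yes margin=2396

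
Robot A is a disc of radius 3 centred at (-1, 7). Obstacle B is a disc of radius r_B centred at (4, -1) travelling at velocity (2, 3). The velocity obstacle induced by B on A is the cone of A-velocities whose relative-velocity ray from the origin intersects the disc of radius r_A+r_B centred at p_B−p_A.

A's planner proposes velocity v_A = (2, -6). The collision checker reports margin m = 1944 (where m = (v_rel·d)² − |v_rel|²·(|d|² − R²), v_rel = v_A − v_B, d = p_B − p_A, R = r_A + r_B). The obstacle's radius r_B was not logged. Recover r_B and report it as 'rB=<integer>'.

m = 1944
d = (5, -8);  v_rel = (0, -9),  |v_rel|² = 81
v_rel×d = (0)·(-8) − (-9)·(5) = 45
since m = R²·81 − 45²:  R² = (2025 + 1944) / 81 = 49
R = √49 = 7  ⇒  r_B = 7 − 3 = 4

rB=4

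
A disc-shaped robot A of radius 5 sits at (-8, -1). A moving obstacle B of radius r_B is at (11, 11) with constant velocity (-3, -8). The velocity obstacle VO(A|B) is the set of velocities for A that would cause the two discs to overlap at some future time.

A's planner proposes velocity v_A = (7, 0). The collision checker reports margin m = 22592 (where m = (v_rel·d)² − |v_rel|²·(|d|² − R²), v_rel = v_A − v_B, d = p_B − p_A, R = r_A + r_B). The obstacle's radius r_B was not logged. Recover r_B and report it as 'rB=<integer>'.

m = 22592
d = (19, 12);  v_rel = (10, 8),  |v_rel|² = 164
v_rel×d = (10)·(12) − (8)·(19) = -32
since m = R²·164 − (-32)²:  R² = (1024 + 22592) / 164 = 144
R = √144 = 12  ⇒  r_B = 12 − 5 = 7

rB=7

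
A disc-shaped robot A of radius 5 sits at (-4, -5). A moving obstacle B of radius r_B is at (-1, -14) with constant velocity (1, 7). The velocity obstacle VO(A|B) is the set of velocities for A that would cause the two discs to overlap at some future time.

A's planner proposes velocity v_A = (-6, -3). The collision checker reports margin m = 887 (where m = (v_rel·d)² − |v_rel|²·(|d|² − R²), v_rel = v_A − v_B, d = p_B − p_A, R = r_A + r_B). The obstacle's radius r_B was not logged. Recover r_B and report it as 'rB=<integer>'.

m = 887
d = (3, -9);  v_rel = (-7, -10),  |v_rel|² = 149
v_rel×d = (-7)·(-9) − (-10)·(3) = 93
since m = R²·149 − 93²:  R² = (8649 + 887) / 149 = 64
R = √64 = 8  ⇒  r_B = 8 − 5 = 3

rB=3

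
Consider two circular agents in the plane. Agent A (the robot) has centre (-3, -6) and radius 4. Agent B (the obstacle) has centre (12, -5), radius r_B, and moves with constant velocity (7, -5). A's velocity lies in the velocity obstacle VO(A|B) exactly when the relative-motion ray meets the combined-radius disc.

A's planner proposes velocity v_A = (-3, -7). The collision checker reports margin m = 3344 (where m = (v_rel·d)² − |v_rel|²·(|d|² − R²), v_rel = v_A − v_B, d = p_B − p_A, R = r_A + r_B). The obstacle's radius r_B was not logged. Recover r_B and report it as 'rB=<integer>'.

m = 3344
d = (15, 1);  v_rel = (-10, -2),  |v_rel|² = 104
v_rel×d = (-10)·(1) − (-2)·(15) = 20
since m = R²·104 − 20²:  R² = (400 + 3344) / 104 = 36
R = √36 = 6  ⇒  r_B = 6 − 4 = 2

rB=2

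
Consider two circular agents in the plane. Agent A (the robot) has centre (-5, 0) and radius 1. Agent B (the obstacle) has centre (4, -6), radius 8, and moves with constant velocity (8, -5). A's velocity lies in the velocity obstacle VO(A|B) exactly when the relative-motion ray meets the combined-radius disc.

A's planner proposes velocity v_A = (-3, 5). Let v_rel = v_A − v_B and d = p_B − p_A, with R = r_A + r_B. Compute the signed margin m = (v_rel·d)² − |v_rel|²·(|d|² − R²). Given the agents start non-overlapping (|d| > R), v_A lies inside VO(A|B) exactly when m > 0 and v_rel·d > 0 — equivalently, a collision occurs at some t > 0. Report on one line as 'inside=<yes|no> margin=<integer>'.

d = (9, -6),  |d|² = 117;  R = 1+8 = 9,  c = 117−9² = 36
v_rel = (-11, 10),  |v_rel|² = 221;  v_rel·d = (-11)·(9) + (10)·(-6) = -159
221·t² + 318·t + 36 = 0  ⇒  m = (-159)² − 221·36 = 17325
m = 17325 > 0,  v_rel·d = -159 < 0  ⇒  outside

inside=no margin=17325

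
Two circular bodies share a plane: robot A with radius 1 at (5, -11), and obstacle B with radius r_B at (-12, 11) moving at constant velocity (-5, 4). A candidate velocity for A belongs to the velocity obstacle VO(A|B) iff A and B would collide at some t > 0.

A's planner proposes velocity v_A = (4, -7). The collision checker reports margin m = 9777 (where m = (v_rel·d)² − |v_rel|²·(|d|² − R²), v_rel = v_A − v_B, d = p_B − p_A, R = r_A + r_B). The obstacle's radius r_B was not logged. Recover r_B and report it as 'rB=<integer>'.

m = 9777
d = (-17, 22);  v_rel = (9, -11),  |v_rel|² = 202
v_rel×d = (9)·(22) − (-11)·(-17) = 11
since m = R²·202 − 11²:  R² = (121 + 9777) / 202 = 49
R = √49 = 7  ⇒  r_B = 7 − 1 = 6

rB=6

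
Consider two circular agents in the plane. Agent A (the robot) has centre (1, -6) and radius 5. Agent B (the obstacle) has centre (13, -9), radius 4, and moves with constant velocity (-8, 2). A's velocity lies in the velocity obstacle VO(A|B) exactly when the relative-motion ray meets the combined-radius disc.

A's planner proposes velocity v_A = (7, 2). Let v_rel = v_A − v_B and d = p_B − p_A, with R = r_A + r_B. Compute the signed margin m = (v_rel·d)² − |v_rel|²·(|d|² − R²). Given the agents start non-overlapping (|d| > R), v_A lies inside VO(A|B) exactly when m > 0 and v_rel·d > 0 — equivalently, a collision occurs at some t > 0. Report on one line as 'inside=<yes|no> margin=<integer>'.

d = (12, -3),  |d|² = 153;  R = 5+4 = 9,  c = 153−9² = 72
v_rel = (15, 0),  |v_rel|² = 225;  v_rel·d = (15)·(12) + (0)·(-3) = 180
225·t² − 360·t + 72 = 0  ⇒  m = 180² − 225·72 = 16200
m = 16200 > 0,  v_rel·d = 180 > 0  ⇒  inside

inside=yes margin=16200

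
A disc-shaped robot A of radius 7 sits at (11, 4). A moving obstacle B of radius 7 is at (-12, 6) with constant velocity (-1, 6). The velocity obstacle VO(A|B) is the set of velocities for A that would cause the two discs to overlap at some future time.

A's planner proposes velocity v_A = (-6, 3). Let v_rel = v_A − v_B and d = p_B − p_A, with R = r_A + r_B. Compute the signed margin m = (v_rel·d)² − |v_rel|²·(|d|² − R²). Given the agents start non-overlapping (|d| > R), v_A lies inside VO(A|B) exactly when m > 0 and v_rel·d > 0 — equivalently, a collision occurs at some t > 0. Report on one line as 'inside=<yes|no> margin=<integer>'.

d = (-23, 2),  |d|² = 533;  R = 7+7 = 14,  c = 533−14² = 337
v_rel = (-5, -3),  |v_rel|² = 34;  v_rel·d = (-5)·(-23) + (-3)·(2) = 109
34·t² − 218·t + 337 = 0  ⇒  m = 109² − 34·337 = 423
m = 423 > 0,  v_rel·d = 109 > 0  ⇒  inside

inside=yes margin=423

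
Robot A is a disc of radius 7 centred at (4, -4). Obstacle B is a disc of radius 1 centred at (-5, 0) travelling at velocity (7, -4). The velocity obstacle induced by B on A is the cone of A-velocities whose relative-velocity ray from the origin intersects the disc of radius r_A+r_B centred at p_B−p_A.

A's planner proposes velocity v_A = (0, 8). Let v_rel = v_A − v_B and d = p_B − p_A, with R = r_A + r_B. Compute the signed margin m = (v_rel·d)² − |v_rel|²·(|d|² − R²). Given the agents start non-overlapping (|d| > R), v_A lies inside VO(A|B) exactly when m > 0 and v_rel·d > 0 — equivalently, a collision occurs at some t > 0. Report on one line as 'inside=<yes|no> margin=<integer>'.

d = (-9, 4),  |d|² = 97;  R = 7+1 = 8,  c = 97−8² = 33
v_rel = (-7, 12),  |v_rel|² = 193;  v_rel·d = (-7)·(-9) + (12)·(4) = 111
193·t² − 222·t + 33 = 0  ⇒  m = 111² − 193·33 = 5952
m = 5952 > 0,  v_rel·d = 111 > 0  ⇒  inside

inside=yes margin=5952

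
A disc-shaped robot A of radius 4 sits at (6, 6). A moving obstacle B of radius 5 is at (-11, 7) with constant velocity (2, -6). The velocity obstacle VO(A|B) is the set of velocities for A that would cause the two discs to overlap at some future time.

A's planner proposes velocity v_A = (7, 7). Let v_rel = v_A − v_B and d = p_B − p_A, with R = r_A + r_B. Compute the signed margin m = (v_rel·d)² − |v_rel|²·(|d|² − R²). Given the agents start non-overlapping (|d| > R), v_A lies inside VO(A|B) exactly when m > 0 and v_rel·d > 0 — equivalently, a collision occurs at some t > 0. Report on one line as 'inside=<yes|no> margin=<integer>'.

d = (-17, 1),  |d|² = 290;  R = 4+5 = 9,  c = 290−9² = 209
v_rel = (5, 13),  |v_rel|² = 194;  v_rel·d = (5)·(-17) + (13)·(1) = -72
194·t² + 144·t + 209 = 0  ⇒  m = (-72)² − 194·209 = -35362
m = -35362 < 0,  v_rel·d = -72 < 0  ⇒  outside

inside=no margin=-35362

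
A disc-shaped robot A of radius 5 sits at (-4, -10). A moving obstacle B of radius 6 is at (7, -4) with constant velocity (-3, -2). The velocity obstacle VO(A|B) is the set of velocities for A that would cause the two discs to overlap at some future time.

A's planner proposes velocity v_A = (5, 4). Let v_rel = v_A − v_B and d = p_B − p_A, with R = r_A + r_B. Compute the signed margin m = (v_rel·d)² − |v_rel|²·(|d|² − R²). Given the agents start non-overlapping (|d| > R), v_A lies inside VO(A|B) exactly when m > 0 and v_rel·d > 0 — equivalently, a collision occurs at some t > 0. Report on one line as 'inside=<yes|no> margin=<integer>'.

d = (11, 6),  |d|² = 157;  R = 5+6 = 11,  c = 157−11² = 36
v_rel = (8, 6),  |v_rel|² = 100;  v_rel·d = (8)·(11) + (6)·(6) = 124
100·t² − 248·t + 36 = 0  ⇒  m = 124² − 100·36 = 11776
m = 11776 > 0,  v_rel·d = 124 > 0  ⇒  inside

inside=yes margin=11776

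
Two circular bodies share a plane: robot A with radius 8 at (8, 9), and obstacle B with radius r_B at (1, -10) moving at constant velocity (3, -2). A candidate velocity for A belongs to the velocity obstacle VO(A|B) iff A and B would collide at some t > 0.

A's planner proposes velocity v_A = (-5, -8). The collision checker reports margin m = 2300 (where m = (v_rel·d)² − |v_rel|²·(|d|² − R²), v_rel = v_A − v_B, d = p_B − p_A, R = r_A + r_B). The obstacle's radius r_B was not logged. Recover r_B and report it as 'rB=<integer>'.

m = 2300
d = (-7, -19);  v_rel = (-8, -6),  |v_rel|² = 100
v_rel×d = (-8)·(-19) − (-6)·(-7) = 110
since m = R²·100 − 110²:  R² = (12100 + 2300) / 100 = 144
R = √144 = 12  ⇒  r_B = 12 − 8 = 4

rB=4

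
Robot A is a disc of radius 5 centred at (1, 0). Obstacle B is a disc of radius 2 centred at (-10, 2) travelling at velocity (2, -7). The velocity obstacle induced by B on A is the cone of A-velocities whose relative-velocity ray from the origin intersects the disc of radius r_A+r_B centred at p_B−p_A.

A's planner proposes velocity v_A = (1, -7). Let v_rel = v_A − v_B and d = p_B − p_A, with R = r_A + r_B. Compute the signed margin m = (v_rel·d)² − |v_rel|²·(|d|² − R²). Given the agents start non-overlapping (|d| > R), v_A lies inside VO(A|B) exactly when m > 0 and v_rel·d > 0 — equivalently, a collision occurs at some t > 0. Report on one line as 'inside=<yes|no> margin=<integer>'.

d = (-11, 2),  |d|² = 125;  R = 5+2 = 7,  c = 125−7² = 76
v_rel = (-1, 0),  |v_rel|² = 1;  v_rel·d = (-1)·(-11) + (0)·(2) = 11
1·t² − 22·t + 76 = 0  ⇒  m = 11² − 1·76 = 45
m = 45 > 0,  v_rel·d = 11 > 0  ⇒  inside

inside=yes margin=45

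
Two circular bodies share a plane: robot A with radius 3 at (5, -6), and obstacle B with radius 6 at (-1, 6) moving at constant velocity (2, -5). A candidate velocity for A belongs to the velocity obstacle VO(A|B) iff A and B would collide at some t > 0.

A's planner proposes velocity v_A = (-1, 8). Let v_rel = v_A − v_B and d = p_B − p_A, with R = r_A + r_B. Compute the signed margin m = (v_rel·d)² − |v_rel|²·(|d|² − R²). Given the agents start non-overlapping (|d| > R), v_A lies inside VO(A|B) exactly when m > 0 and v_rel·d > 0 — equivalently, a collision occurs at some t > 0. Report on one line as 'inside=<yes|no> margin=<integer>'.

d = (-6, 12),  |d|² = 180;  R = 3+6 = 9,  c = 180−9² = 99
v_rel = (-3, 13),  |v_rel|² = 178;  v_rel·d = (-3)·(-6) + (13)·(12) = 174
178·t² − 348·t + 99 = 0  ⇒  m = 174² − 178·99 = 12654
m = 12654 > 0,  v_rel·d = 174 > 0  ⇒  inside

inside=yes margin=12654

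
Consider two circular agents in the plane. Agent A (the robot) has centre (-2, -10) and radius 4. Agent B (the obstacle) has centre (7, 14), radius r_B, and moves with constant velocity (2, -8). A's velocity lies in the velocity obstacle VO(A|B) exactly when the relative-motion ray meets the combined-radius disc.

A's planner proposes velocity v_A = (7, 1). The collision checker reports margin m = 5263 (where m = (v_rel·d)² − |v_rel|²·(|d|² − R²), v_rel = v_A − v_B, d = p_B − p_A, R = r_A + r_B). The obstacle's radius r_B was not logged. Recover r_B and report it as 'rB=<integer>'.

m = 5263
d = (9, 24);  v_rel = (5, 9),  |v_rel|² = 106
v_rel×d = (5)·(24) − (9)·(9) = 39
since m = R²·106 − 39²:  R² = (1521 + 5263) / 106 = 64
R = √64 = 8  ⇒  r_B = 8 − 4 = 4

rB=4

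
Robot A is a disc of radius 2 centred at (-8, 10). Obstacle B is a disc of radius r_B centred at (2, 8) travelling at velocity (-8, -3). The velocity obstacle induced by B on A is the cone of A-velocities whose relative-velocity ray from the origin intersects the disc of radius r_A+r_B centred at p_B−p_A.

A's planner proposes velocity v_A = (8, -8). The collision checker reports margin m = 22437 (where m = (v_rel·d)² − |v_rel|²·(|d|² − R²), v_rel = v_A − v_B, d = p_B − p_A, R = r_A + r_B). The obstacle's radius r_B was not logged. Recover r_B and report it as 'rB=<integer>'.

m = 22437
d = (10, -2);  v_rel = (16, -5),  |v_rel|² = 281
v_rel×d = (16)·(-2) − (-5)·(10) = 18
since m = R²·281 − 18²:  R² = (324 + 22437) / 281 = 81
R = √81 = 9  ⇒  r_B = 9 − 2 = 7

rB=7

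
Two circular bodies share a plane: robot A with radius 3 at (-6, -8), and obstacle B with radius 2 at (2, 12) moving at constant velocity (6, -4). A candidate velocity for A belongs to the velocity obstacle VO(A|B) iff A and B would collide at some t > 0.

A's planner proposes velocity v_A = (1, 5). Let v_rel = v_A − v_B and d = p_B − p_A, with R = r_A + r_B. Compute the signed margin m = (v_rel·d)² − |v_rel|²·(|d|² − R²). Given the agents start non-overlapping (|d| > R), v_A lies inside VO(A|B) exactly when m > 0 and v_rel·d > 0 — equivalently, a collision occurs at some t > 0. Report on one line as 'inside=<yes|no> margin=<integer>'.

d = (8, 20),  |d|² = 464;  R = 3+2 = 5,  c = 464−5² = 439
v_rel = (-5, 9),  |v_rel|² = 106;  v_rel·d = (-5)·(8) + (9)·(20) = 140
106·t² − 280·t + 439 = 0  ⇒  m = 140² − 106·439 = -26934
m = -26934 < 0,  v_rel·d = 140 > 0  ⇒  outside

inside=no margin=-26934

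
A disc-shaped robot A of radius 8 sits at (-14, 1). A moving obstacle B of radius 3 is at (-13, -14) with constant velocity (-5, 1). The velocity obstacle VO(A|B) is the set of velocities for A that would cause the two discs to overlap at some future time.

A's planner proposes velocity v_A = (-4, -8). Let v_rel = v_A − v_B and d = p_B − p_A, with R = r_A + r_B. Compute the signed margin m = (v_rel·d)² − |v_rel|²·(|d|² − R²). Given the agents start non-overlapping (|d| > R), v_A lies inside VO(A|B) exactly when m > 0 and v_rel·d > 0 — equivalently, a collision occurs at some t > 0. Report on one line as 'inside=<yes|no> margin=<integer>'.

d = (1, -15),  |d|² = 226;  R = 8+3 = 11,  c = 226−11² = 105
v_rel = (1, -9),  |v_rel|² = 82;  v_rel·d = (1)·(1) + (-9)·(-15) = 136
82·t² − 272·t + 105 = 0  ⇒  m = 136² − 82·105 = 9886
m = 9886 > 0,  v_rel·d = 136 > 0  ⇒  inside

inside=yes margin=9886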